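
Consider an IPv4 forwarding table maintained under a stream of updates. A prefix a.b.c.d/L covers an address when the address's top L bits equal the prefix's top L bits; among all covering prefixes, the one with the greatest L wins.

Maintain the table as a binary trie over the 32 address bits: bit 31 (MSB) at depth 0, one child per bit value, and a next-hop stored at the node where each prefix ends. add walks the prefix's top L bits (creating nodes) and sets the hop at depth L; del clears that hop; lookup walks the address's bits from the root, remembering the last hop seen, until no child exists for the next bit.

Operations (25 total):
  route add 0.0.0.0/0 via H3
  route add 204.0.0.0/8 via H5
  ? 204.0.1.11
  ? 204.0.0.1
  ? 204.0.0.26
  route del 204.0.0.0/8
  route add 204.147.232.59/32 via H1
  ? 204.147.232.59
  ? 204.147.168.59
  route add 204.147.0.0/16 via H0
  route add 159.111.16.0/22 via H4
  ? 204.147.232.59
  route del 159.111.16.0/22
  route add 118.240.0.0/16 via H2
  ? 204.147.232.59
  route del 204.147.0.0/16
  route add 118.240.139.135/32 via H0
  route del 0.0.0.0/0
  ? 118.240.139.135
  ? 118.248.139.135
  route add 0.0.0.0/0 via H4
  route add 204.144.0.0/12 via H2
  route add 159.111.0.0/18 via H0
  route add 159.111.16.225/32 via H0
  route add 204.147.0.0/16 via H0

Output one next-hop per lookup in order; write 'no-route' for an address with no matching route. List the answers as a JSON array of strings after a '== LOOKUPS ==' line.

Process each operation:
  add 0.0.0.0/0 -> H3 at depth 0
  add 204.0.0.0/8 -> H5 at depth 8
  lookup 204.0.1.11: bits 11001100 walk d0:H3→d1:-→d2:-→d3:-→d4:-→d5:-→d6:-→d7:-→d8:H5 -> H5
  lookup 204.0.0.1: bits 11001100 walk d0:H3→d1:-→d2:-→d3:-→d4:-→d5:-→d6:-→d7:-→d8:H5 -> H5
  lookup 204.0.0.26: bits 11001100 walk d0:H3→d1:-→d2:-→d3:-→d4:-→d5:-→d6:-→d7:-→d8:H5 -> H5
  - 204.0.0.0/8 clear@8
  add 204.147.232.59/32 -> H1 at depth 32
  lookup 204.147.232.59: bits 11001100100100111110100000111011 walk d0:H3→d1:-→d2:-→d3:-→d4:-→d5:-→d6:-→d7:-→d8:-→d9:-→d10:-→d11:-→d12:-→d13:-→d14:-→d15:-→d16:-→d17:-→d18:-→d19:-→d20:-→d21:-→d22:-→d23:-→d24:-→d25:-→d26:-→d27:-→d28:-→d29:-→d30:-→d31:-→d32:H1 -> H1
  lookup 204.147.168.59: bits 11001100100100111 walk d0:H3→d1:-→d2:-→d3:-→d4:-→d5:-→d6:-→d7:-→d8:-→d9:-→d10:-→d11:-→d12:-→d13:-→d14:-→d15:-→d16:-→d17:- -> H3
  add 204.147.0.0/16 -> H0 at depth 16
  add 159.111.16.0/22 -> H4 at depth 22
  lookup 204.147.232.59: bits 11001100100100111110100000111011 walk d0:H3→d1:-→d2:-→d3:-→d4:-→d5:-→d6:-→d7:-→d8:-→d9:-→d10:-→d11:-→d12:-→d13:-→d14:-→d15:-→d16:H0→d17:-→d18:-→d19:-→d20:-→d21:-→d22:-→d23:-→d24:-→d25:-→d26:-→d27:-→d28:-→d29:-→d30:-→d31:-→d32:H1 -> H1
  - 159.111.16.0/22 clear@22
  add 118.240.0.0/16 -> H2 at depth 16
  lookup 204.147.232.59: bits 11001100100100111110100000111011 walk d0:H3→d1:-→d2:-→d3:-→d4:-→d5:-→d6:-→d7:-→d8:-→d9:-→d10:-→d11:-→d12:-→d13:-→d14:-→d15:-→d16:H0→d17:-→d18:-→d19:-→d20:-→d21:-→d22:-→d23:-→d24:-→d25:-→d26:-→d27:-→d28:-→d29:-→d30:-→d31:-→d32:H1 -> H1
  - 204.147.0.0/16 clear@16
  add 118.240.139.135/32 -> H0 at depth 32
  - 0.0.0.0/0 clear@0
  lookup 118.240.139.135: bits 01110110111100001000101110000111 walk d0:-→d1:-→d2:-→d3:-→d4:-→d5:-→d6:-→d7:-→d8:-→d9:-→d10:-→d11:-→d12:-→d13:-→d14:-→d15:-→d16:H2→d17:-→d18:-→d19:-→d20:-→d21:-→d22:-→d23:-→d24:-→d25:-→d26:-→d27:-→d28:-→d29:-→d30:-→d31:-→d32:H0 -> H0
  lookup 118.248.139.135: bits 011101101111 walk d0:-→d1:-→d2:-→d3:-→d4:-→d5:-→d6:-→d7:-→d8:-→d9:-→d10:-→d11:-→d12:- -> no-route
  add 0.0.0.0/0 -> H4 at depth 0
  add 204.144.0.0/12 -> H2 at depth 12
  add 159.111.0.0/18 -> H0 at depth 18
  add 159.111.16.225/32 -> H0 at depth 32
  add 204.147.0.0/16 -> H0 at depth 16

== LOOKUPS ==
["H5","H5","H5","H1","H3","H1","H1","H0","no-route"]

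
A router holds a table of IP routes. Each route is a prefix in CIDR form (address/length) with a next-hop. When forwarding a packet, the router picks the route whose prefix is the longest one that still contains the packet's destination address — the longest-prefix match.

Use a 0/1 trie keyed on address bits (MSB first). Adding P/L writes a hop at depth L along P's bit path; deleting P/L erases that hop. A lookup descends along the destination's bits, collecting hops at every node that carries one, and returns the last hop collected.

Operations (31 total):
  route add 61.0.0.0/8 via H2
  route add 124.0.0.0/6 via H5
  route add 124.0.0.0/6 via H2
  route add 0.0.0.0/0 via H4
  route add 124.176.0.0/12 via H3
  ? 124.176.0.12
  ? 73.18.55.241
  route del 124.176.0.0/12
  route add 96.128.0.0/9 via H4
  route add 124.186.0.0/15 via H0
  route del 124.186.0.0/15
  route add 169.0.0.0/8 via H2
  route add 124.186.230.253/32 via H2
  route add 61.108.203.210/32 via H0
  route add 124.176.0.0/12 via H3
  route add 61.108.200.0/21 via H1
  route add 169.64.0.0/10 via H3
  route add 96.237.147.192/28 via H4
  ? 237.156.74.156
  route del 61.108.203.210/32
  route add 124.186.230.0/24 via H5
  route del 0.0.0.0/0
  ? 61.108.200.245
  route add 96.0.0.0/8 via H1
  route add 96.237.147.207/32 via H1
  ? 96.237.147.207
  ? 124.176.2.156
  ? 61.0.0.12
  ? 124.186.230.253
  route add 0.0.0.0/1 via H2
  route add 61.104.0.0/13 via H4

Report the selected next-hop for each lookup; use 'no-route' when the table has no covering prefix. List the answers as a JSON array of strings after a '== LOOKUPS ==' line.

Trace:
  add 61.0.0.0/8 -> H2 at depth 8
  add 124.0.0.0/6 -> H5 at depth 6
  add 124.0.0.0/6 -> H2 at depth 6
  add 0.0.0.0/0 -> H4 at depth 0
  add 124.176.0.0/12 -> H3 at depth 12
  lookup 124.176.0.12: bits 011111001011 walk d0:H4→d1:-→d2:-→d3:-→d4:-→d5:-→d6:H2→d7:-→d8:-→d9:-→d10:-→d11:-→d12:H3 -> H3
  lookup 73.18.55.241: bits 01 walk d0:H4→d1:-→d2:- -> H4
  - 124.176.0.0/12 clear@12
  add 96.128.0.0/9 -> H4 at depth 9
  add 124.186.0.0/15 -> H0 at depth 15
  - 124.186.0.0/15 clear@15
  add 169.0.0.0/8 -> H2 at depth 8
  add 124.186.230.253/32 -> H2 at depth 32
  add 61.108.203.210/32 -> H0 at depth 32
  add 124.176.0.0/12 -> H3 at depth 12
  add 61.108.200.0/21 -> H1 at depth 21
  add 169.64.0.0/10 -> H3 at depth 10
  add 96.237.147.192/28 -> H4 at depth 28
  lookup 237.156.74.156: bits 1 walk d0:H4→d1:- -> H4
  - 61.108.203.210/32 clear@32
  add 124.186.230.0/24 -> H5 at depth 24
  - 0.0.0.0/0 clear@0
  lookup 61.108.200.245: bits 0011110101101100110010 walk d0:-→d1:-→d2:-→d3:-→d4:-→d5:-→d6:-→d7:-→d8:H2→d9:-→d10:-→d11:-→d12:-→d13:-→d14:-→d15:-→d16:-→d17:-→d18:-→d19:-→d20:-→d21:H1→d22:- -> H1
  add 96.0.0.0/8 -> H1 at depth 8
  add 96.237.147.207/32 -> H1 at depth 32
  lookup 96.237.147.207: bits 01100000111011011001001111001111 walk d0:-→d1:-→d2:-→d3:-→d4:-→d5:-→d6:-→d7:-→d8:H1→d9:H4→d10:-→d11:-→d12:-→d13:-→d14:-→d15:-→d16:-→d17:-→d18:-→d19:-→d20:-→d21:-→d22:-→d23:-→d24:-→d25:-→d26:-→d27:-→d28:H4→d29:-→d30:-→d31:-→d32:H1 -> H1
  lookup 124.176.2.156: bits 011111001011 walk d0:-→d1:-→d2:-→d3:-→d4:-→d5:-→d6:H2→d7:-→d8:-→d9:-→d10:-→d11:-→d12:H3 -> H3
  lookup 61.0.0.12: bits 001111010 walk d0:-→d1:-→d2:-→d3:-→d4:-→d5:-→d6:-→d7:-→d8:H2→d9:- -> H2
  lookup 124.186.230.253: bits 01111100101110101110011011111101 walk d0:-→d1:-→d2:-→d3:-→d4:-→d5:-→d6:H2→d7:-→d8:-→d9:-→d10:-→d11:-→d12:H3→d13:-→d14:-→d15:-→d16:-→d17:-→d18:-→d19:-→d20:-→d21:-→d22:-→d23:-→d24:H5→d25:-→d26:-→d27:-→d28:-→d29:-→d30:-→d31:-→d32:H2 -> H2
  add 0.0.0.0/1 -> H2 at depth 1
  add 61.104.0.0/13 -> H4 at depth 13

== LOOKUPS ==
["H3","H4","H4","H1","H1","H3","H2","H2"]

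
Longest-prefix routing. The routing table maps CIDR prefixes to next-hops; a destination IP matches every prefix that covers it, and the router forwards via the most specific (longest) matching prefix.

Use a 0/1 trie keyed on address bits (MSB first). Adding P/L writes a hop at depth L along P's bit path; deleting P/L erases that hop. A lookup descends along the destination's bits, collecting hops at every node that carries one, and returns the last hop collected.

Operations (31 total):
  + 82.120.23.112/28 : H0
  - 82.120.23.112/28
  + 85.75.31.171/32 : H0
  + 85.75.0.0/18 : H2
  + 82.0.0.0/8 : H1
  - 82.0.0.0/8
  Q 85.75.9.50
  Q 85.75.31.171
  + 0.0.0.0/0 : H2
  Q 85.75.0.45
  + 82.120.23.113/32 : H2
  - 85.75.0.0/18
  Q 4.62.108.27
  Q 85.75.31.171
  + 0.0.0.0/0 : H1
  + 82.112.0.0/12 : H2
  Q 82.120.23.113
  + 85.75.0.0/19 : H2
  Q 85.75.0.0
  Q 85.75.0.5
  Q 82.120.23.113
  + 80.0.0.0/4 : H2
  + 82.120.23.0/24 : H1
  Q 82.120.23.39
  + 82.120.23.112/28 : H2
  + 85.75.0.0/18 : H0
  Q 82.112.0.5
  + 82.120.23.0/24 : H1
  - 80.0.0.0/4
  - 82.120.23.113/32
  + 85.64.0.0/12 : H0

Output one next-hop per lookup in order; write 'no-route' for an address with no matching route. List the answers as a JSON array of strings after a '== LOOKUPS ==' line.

Trace:
  + 82.120.23.112/28 (H0) depth=28
  del 82.120.23.112/28 (clear depth 28)
  + 85.75.31.171/32 (H0) depth=32
  + 85.75.0.0/18 (H2) depth=18
  + 82.0.0.0/8 (H1) depth=8
  del 82.0.0.0/8 (clear depth 8)
  ? 85.75.9.50  path d0:-→d1:-→d2:-→d3:-→d4:-→d5:-→d6:-→d7:-→d8:-→d9:-→d10:-→d11:-→d12:-→d13:-→d14:-→d15:-→d16:-→d17:-→d18:H2→d19:-  best=H2
  ? 85.75.31.171  path d0:-→d1:-→d2:-→d3:-→d4:-→d5:-→d6:-→d7:-→d8:-→d9:-→d10:-→d11:-→d12:-→d13:-→d14:-→d15:-→d16:-→d17:-→d18:H2→d19:-→d20:-→d21:-→d22:-→d23:-→d24:-→d25:-→d26:-→d27:-→d28:-→d29:-→d30:-→d31:-→d32:H0  best=H0
  + 0.0.0.0/0 (H2) depth=0
  ? 85.75.0.45  path d0:H2→d1:-→d2:-→d3:-→d4:-→d5:-→d6:-→d7:-→d8:-→d9:-→d10:-→d11:-→d12:-→d13:-→d14:-→d15:-→d16:-→d17:-→d18:H2→d19:-  best=H2
  + 82.120.23.113/32 (H2) depth=32
  del 85.75.0.0/18 (clear depth 18)
  ? 4.62.108.27  path d0:H2→d1:-  best=H2
  ? 85.75.31.171  path d0:H2→d1:-→d2:-→d3:-→d4:-→d5:-→d6:-→d7:-→d8:-→d9:-→d10:-→d11:-→d12:-→d13:-→d14:-→d15:-→d16:-→d17:-→d18:-→d19:-→d20:-→d21:-→d22:-→d23:-→d24:-→d25:-→d26:-→d27:-→d28:-→d29:-→d30:-→d31:-→d32:H0  best=H0
  + 0.0.0.0/0 (H1) depth=0
  + 82.112.0.0/12 (H2) depth=12
  ? 82.120.23.113  path d0:H1→d1:-→d2:-→d3:-→d4:-→d5:-→d6:-→d7:-→d8:-→d9:-→d10:-→d11:-→d12:H2→d13:-→d14:-→d15:-→d16:-→d17:-→d18:-→d19:-→d20:-→d21:-→d22:-→d23:-→d24:-→d25:-→d26:-→d27:-→d28:-→d29:-→d30:-→d31:-→d32:H2  best=H2
  + 85.75.0.0/19 (H2) depth=19
  ? 85.75.0.0  path d0:H1→d1:-→d2:-→d3:-→d4:-→d5:-→d6:-→d7:-→d8:-→d9:-→d10:-→d11:-→d12:-→d13:-→d14:-→d15:-→d16:-→d17:-→d18:-→d19:H2  best=H2
  ? 85.75.0.5  path d0:H1→d1:-→d2:-→d3:-→d4:-→d5:-→d6:-→d7:-→d8:-→d9:-→d10:-→d11:-→d12:-→d13:-→d14:-→d15:-→d16:-→d17:-→d18:-→d19:H2  best=H2
  ? 82.120.23.113  path d0:H1→d1:-→d2:-→d3:-→d4:-→d5:-→d6:-→d7:-→d8:-→d9:-→d10:-→d11:-→d12:H2→d13:-→d14:-→d15:-→d16:-→d17:-→d18:-→d19:-→d20:-→d21:-→d22:-→d23:-→d24:-→d25:-→d26:-→d27:-→d28:-→d29:-→d30:-→d31:-→d32:H2  best=H2
  + 80.0.0.0/4 (H2) depth=4
  + 82.120.23.0/24 (H1) depth=24
  ? 82.120.23.39  path d0:H1→d1:-→d2:-→d3:-→d4:H2→d5:-→d6:-→d7:-→d8:-→d9:-→d10:-→d11:-→d12:H2→d13:-→d14:-→d15:-→d16:-→d17:-→d18:-→d19:-→d20:-→d21:-→d22:-→d23:-→d24:H1→d25:-  best=H1
  + 82.120.23.112/28 (H2) depth=28
  + 85.75.0.0/18 (H0) depth=18
  ? 82.112.0.5  path d0:H1→d1:-→d2:-→d3:-→d4:H2→d5:-→d6:-→d7:-→d8:-→d9:-→d10:-→d11:-→d12:H2  best=H2
  + 82.120.23.0/24 (H1) depth=24
  del 80.0.0.0/4 (clear depth 4)
  del 82.120.23.113/32 (clear depth 32)
  + 85.64.0.0/12 (H0) depth=12

== LOOKUPS ==
["H2","H0","H2","H2","H0","H2","H2","H2","H2","H1","H2"]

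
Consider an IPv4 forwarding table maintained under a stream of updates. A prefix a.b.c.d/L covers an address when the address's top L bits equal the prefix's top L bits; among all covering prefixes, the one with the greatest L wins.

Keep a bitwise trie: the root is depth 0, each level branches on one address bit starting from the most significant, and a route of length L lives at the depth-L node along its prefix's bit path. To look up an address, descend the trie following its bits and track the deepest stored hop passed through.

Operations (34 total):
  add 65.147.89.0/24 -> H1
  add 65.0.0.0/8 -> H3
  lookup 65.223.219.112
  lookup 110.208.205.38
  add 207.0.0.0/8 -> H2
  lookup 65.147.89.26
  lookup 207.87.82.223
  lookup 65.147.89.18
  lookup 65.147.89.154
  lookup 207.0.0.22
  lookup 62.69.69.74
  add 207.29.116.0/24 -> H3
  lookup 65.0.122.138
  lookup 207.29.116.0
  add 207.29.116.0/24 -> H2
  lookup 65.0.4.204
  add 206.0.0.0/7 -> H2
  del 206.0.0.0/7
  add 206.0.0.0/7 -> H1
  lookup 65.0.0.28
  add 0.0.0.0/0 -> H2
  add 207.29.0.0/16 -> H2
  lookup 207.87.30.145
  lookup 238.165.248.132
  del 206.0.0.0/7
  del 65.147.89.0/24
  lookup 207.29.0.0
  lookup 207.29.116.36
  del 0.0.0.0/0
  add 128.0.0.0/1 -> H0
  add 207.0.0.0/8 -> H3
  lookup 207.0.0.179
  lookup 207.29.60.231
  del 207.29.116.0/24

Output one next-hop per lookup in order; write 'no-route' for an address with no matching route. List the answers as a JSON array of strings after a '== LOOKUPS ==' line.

Apply in order:
  add 65.147.89.0/24 -> H1 at depth 24
  add 65.0.0.0/8 -> H3 at depth 8
  Q 65.223.219.112: descend 010000011 ; hops seen [H3] ; pick H3
  Q 110.208.205.38: descend 01 ; hops seen [∅] ; pick no-route
  add 207.0.0.0/8 -> H2 at depth 8
  Q 65.147.89.26: descend 010000011001001101011001 ; hops seen [H3,H1] ; pick H1
  Q 207.87.82.223: descend 11001111 ; hops seen [H2] ; pick H2
  Q 65.147.89.18: descend 010000011001001101011001 ; hops seen [H3,H1] ; pick H1
  Q 65.147.89.154: descend 010000011001001101011001 ; hops seen [H3,H1] ; pick H1
  Q 207.0.0.22: descend 11001111 ; hops seen [H2] ; pick H2
  Q 62.69.69.74: descend 0 ; hops seen [∅] ; pick no-route
  add 207.29.116.0/24 -> H3 at depth 24
  Q 65.0.122.138: descend 01000001 ; hops seen [H3] ; pick H3
  Q 207.29.116.0: descend 110011110001110101110100 ; hops seen [H2,H3] ; pick H3
  add 207.29.116.0/24 -> H2 at depth 24
  Q 65.0.4.204: descend 01000001 ; hops seen [H3] ; pick H3
  add 206.0.0.0/7 -> H2 at depth 7
  - 206.0.0.0/7 clear@7
  add 206.0.0.0/7 -> H1 at depth 7
  Q 65.0.0.28: descend 01000001 ; hops seen [H3] ; pick H3
  add 0.0.0.0/0 -> H2 at depth 0
  add 207.29.0.0/16 -> H2 at depth 16
  Q 207.87.30.145: descend 110011110 ; hops seen [H2,H1,H2] ; pick H2
  Q 238.165.248.132: descend 11 ; hops seen [H2] ; pick H2
  - 206.0.0.0/7 clear@7
  - 65.147.89.0/24 clear@24
  Q 207.29.0.0: descend 11001111000111010 ; hops seen [H2,H2,H2] ; pick H2
  Q 207.29.116.36: descend 110011110001110101110100 ; hops seen [H2,H2,H2,H2] ; pick H2
  - 0.0.0.0/0 clear@0
  add 128.0.0.0/1 -> H0 at depth 1
  add 207.0.0.0/8 -> H3 at depth 8
  Q 207.0.0.179: descend 11001111000 ; hops seen [H0,H3] ; pick H3
  Q 207.29.60.231: descend 11001111000111010 ; hops seen [H0,H3,H2] ; pick H2
  - 207.29.116.0/24 clear@24

== LOOKUPS ==
["H3","no-route","H1","H2","H1","H1","H2","no-route","H3","H3","H3","H3","H2","H2","H2","H2","H3","H2"]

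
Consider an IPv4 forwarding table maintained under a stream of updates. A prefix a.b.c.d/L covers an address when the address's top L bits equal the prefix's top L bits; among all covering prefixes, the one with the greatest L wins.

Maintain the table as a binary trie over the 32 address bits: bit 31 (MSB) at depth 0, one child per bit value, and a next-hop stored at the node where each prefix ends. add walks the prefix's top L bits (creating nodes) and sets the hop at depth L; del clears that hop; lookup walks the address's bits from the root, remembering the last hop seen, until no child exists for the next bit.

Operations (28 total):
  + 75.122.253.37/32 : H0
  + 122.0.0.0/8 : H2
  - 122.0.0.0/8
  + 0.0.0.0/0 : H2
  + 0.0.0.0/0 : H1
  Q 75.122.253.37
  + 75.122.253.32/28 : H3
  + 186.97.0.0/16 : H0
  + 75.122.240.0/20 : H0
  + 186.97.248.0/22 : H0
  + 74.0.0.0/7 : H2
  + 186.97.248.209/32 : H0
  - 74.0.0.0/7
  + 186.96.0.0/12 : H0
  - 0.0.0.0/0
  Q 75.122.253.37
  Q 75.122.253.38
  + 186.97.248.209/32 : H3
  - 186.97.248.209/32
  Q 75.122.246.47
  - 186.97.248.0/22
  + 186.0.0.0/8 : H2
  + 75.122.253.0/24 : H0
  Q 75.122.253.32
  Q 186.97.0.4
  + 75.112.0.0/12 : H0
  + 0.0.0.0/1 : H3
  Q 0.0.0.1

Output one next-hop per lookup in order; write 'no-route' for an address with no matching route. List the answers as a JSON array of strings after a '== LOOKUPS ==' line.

Apply in order:
  add 75.122.253.37/32 -> H0 at depth 32
  add 122.0.0.0/8 -> H2 at depth 8
  del 122.0.0.0/8 (clear depth 8)
  add 0.0.0.0/0 -> H2 at depth 0
  add 0.0.0.0/0 -> H1 at depth 0
  Q 75.122.253.37: descend 01001011011110101111110100100101 ; hops seen [H1,H0] ; pick H0
  add 75.122.253.32/28 -> H3 at depth 28
  add 186.97.0.0/16 -> H0 at depth 16
  add 75.122.240.0/20 -> H0 at depth 20
  add 186.97.248.0/22 -> H0 at depth 22
  add 74.0.0.0/7 -> H2 at depth 7
  add 186.97.248.209/32 -> H0 at depth 32
  del 74.0.0.0/7 (clear depth 7)
  add 186.96.0.0/12 -> H0 at depth 12
  del 0.0.0.0/0 (clear depth 0)
  Q 75.122.253.37: descend 01001011011110101111110100100101 ; hops seen [H0,H3,H0] ; pick H0
  Q 75.122.253.38: descend 010010110111101011111101001001 ; hops seen [H0,H3] ; pick H3
  add 186.97.248.209/32 -> H3 at depth 32
  del 186.97.248.209/32 (clear depth 32)
  Q 75.122.246.47: descend 01001011011110101111 ; hops seen [H0] ; pick H0
  del 186.97.248.0/22 (clear depth 22)
  add 186.0.0.0/8 -> H2 at depth 8
  add 75.122.253.0/24 -> H0 at depth 24
  Q 75.122.253.32: descend 01001011011110101111110100100 ; hops seen [H0,H0,H3] ; pick H3
  Q 186.97.0.4: descend 1011101001100001 ; hops seen [H2,H0,H0] ; pick H0
  add 75.112.0.0/12 -> H0 at depth 12
  add 0.0.0.0/1 -> H3 at depth 1
  Q 0.0.0.1: descend 0 ; hops seen [H3] ; pick H3

== LOOKUPS ==
["H0","H0","H3","H0","H3","H0","H3"]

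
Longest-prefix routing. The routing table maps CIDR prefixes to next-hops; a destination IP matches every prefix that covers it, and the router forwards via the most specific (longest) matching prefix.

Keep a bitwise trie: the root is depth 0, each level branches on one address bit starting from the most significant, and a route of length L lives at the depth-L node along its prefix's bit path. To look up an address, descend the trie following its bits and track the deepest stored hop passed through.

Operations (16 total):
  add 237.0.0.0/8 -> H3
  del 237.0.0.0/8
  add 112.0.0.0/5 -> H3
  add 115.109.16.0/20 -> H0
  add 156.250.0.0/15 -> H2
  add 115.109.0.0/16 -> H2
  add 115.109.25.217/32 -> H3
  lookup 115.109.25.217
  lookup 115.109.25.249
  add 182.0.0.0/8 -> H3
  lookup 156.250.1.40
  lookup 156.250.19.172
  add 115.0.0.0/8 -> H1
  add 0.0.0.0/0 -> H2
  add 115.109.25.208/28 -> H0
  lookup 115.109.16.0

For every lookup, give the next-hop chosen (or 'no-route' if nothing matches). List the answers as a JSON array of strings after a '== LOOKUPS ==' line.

Trace:
  add 237.0.0.0/8 -> H3 at depth 8
  - 237.0.0.0/8 clear@8
  add 112.0.0.0/5 -> H3 at depth 5
  add 115.109.16.0/20 -> H0 at depth 20
  add 156.250.0.0/15 -> H2 at depth 15
  add 115.109.0.0/16 -> H2 at depth 16
  add 115.109.25.217/32 -> H3 at depth 32
  ? 115.109.25.217  path d0:-→d1:-→d2:-→d3:-→d4:-→d5:H3→d6:-→d7:-→d8:-→d9:-→d10:-→d11:-→d12:-→d13:-→d14:-→d15:-→d16:H2→d17:-→d18:-→d19:-→d20:H0→d21:-→d22:-→d23:-→d24:-→d25:-→d26:-→d27:-→d28:-→d29:-→d30:-→d31:-→d32:H3  best=H3
  ? 115.109.25.249  path d0:-→d1:-→d2:-→d3:-→d4:-→d5:H3→d6:-→d7:-→d8:-→d9:-→d10:-→d11:-→d12:-→d13:-→d14:-→d15:-→d16:H2→d17:-→d18:-→d19:-→d20:H0→d21:-→d22:-→d23:-→d24:-→d25:-→d26:-  best=H0
  add 182.0.0.0/8 -> H3 at depth 8
  ? 156.250.1.40  path d0:-→d1:-→d2:-→d3:-→d4:-→d5:-→d6:-→d7:-→d8:-→d9:-→d10:-→d11:-→d12:-→d13:-→d14:-→d15:H2  best=H2
  ? 156.250.19.172  path d0:-→d1:-→d2:-→d3:-→d4:-→d5:-→d6:-→d7:-→d8:-→d9:-→d10:-→d11:-→d12:-→d13:-→d14:-→d15:H2  best=H2
  add 115.0.0.0/8 -> H1 at depth 8
  add 0.0.0.0/0 -> H2 at depth 0
  add 115.109.25.208/28 -> H0 at depth 28
  ? 115.109.16.0  path d0:H2→d1:-→d2:-→d3:-→d4:-→d5:H3→d6:-→d7:-→d8:H1→d9:-→d10:-→d11:-→d12:-→d13:-→d14:-→d15:-→d16:H2→d17:-→d18:-→d19:-→d20:H0  best=H0

== LOOKUPS ==
["H3","H0","H2","H2","H0"]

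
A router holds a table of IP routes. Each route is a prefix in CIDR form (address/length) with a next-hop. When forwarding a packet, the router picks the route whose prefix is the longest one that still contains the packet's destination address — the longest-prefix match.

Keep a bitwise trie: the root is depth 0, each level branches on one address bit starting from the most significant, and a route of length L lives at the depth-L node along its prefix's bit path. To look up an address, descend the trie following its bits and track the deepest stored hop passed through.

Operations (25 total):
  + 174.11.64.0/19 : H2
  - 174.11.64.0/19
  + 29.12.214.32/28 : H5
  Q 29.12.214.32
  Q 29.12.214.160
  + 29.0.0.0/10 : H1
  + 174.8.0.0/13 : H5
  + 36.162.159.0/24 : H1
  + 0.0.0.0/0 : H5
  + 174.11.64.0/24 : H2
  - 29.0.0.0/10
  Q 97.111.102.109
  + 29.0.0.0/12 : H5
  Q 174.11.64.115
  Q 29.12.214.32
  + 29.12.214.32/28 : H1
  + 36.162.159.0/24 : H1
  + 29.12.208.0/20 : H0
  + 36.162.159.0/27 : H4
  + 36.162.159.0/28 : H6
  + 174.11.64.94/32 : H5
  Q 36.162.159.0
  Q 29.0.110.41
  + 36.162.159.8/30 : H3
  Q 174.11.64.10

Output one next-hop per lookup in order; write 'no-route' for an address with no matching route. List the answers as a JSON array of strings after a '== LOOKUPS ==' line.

Process each operation:
  add 174.11.64.0/19 -> H2 at depth 19
  - 174.11.64.0/19 clear@19
  add 29.12.214.32/28 -> H5 at depth 28
  Q 29.12.214.32: descend 0001110100001100110101100010 ; hops seen [H5] ; pick H5
  Q 29.12.214.160: descend 000111010000110011010110 ; hops seen [∅] ; pick no-route
  add 29.0.0.0/10 -> H1 at depth 10
  add 174.8.0.0/13 -> H5 at depth 13
  add 36.162.159.0/24 -> H1 at depth 24
  add 0.0.0.0/0 -> H5 at depth 0
  add 174.11.64.0/24 -> H2 at depth 24
  - 29.0.0.0/10 clear@10
  Q 97.111.102.109: descend 0 ; hops seen [H5] ; pick H5
  add 29.0.0.0/12 -> H5 at depth 12
  Q 174.11.64.115: descend 101011100000101101000000 ; hops seen [H5,H5,H2] ; pick H2
  Q 29.12.214.32: descend 0001110100001100110101100010 ; hops seen [H5,H5,H5] ; pick H5
  add 29.12.214.32/28 -> H1 at depth 28
  add 36.162.159.0/24 -> H1 at depth 24
  add 29.12.208.0/20 -> H0 at depth 20
  add 36.162.159.0/27 -> H4 at depth 27
  add 36.162.159.0/28 -> H6 at depth 28
  add 174.11.64.94/32 -> H5 at depth 32
  Q 36.162.159.0: descend 0010010010100010100111110000 ; hops seen [H5,H1,H4,H6] ; pick H6
  Q 29.0.110.41: descend 000111010000 ; hops seen [H5,H5] ; pick H5
  add 36.162.159.8/30 -> H3 at depth 30
  Q 174.11.64.10: descend 1010111000001011010000000 ; hops seen [H5,H5,H2] ; pick H2

== LOOKUPS ==
["H5","no-route","H5","H2","H5","H6","H5","H2"]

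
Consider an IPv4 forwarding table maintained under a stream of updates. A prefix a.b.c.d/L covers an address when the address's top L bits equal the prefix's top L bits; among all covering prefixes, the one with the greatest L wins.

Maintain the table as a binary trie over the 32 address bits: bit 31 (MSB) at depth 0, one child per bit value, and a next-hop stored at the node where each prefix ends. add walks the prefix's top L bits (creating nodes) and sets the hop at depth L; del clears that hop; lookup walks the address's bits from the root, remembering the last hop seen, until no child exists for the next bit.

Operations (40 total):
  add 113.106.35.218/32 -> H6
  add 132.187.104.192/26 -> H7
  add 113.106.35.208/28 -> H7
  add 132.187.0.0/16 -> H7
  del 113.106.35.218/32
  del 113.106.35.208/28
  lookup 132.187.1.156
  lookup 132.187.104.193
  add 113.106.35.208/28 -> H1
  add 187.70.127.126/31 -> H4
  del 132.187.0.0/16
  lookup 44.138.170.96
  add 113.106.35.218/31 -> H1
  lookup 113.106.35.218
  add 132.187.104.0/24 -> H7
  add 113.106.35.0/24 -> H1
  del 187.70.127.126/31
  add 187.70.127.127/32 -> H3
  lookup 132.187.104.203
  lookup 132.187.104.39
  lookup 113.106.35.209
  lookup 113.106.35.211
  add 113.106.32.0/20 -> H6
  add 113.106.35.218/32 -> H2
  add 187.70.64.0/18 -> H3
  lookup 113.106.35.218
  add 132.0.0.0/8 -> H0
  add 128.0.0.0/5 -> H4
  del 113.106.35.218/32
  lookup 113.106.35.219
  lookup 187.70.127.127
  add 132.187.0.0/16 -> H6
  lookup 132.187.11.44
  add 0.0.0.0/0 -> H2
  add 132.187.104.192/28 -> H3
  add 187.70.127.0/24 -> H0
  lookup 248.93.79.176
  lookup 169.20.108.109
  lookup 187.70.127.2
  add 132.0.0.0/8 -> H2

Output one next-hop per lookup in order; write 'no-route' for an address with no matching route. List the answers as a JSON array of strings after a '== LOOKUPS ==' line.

Trace:
  + 113.106.35.218/32 (H6) depth=32
  + 132.187.104.192/26 (H7) depth=26
  + 113.106.35.208/28 (H7) depth=28
  + 132.187.0.0/16 (H7) depth=16
  del 113.106.35.218/32 (clear depth 32)
  del 113.106.35.208/28 (clear depth 28)
  ? 132.187.1.156  path d0:-→d1:-→d2:-→d3:-→d4:-→d5:-→d6:-→d7:-→d8:-→d9:-→d10:-→d11:-→d12:-→d13:-→d14:-→d15:-→d16:H7→d17:-  best=H7
  ? 132.187.104.193  path d0:-→d1:-→d2:-→d3:-→d4:-→d5:-→d6:-→d7:-→d8:-→d9:-→d10:-→d11:-→d12:-→d13:-→d14:-→d15:-→d16:H7→d17:-→d18:-→d19:-→d20:-→d21:-→d22:-→d23:-→d24:-→d25:-→d26:H7  best=H7
  + 113.106.35.208/28 (H1) depth=28
  + 187.70.127.126/31 (H4) depth=31
  del 132.187.0.0/16 (clear depth 16)
  ? 44.138.170.96  path d0:-→d1:-  best=no-route
  + 113.106.35.218/31 (H1) depth=31
  ? 113.106.35.218  path d0:-→d1:-→d2:-→d3:-→d4:-→d5:-→d6:-→d7:-→d8:-→d9:-→d10:-→d11:-→d12:-→d13:-→d14:-→d15:-→d16:-→d17:-→d18:-→d19:-→d20:-→d21:-→d22:-→d23:-→d24:-→d25:-→d26:-→d27:-→d28:H1→d29:-→d30:-→d31:H1→d32:-  best=H1
  + 132.187.104.0/24 (H7) depth=24
  + 113.106.35.0/24 (H1) depth=24
  del 187.70.127.126/31 (clear depth 31)
  + 187.70.127.127/32 (H3) depth=32
  ? 132.187.104.203  path d0:-→d1:-→d2:-→d3:-→d4:-→d5:-→d6:-→d7:-→d8:-→d9:-→d10:-→d11:-→d12:-→d13:-→d14:-→d15:-→d16:-→d17:-→d18:-→d19:-→d20:-→d21:-→d22:-→d23:-→d24:H7→d25:-→d26:H7  best=H7
  ? 132.187.104.39  path d0:-→d1:-→d2:-→d3:-→d4:-→d5:-→d6:-→d7:-→d8:-→d9:-→d10:-→d11:-→d12:-→d13:-→d14:-→d15:-→d16:-→d17:-→d18:-→d19:-→d20:-→d21:-→d22:-→d23:-→d24:H7  best=H7
  ? 113.106.35.209  path d0:-→d1:-→d2:-→d3:-→d4:-→d5:-→d6:-→d7:-→d8:-→d9:-→d10:-→d11:-→d12:-→d13:-→d14:-→d15:-→d16:-→d17:-→d18:-→d19:-→d20:-→d21:-→d22:-→d23:-→d24:H1→d25:-→d26:-→d27:-→d28:H1  best=H1
  ? 113.106.35.211  path d0:-→d1:-→d2:-→d3:-→d4:-→d5:-→d6:-→d7:-→d8:-→d9:-→d10:-→d11:-→d12:-→d13:-→d14:-→d15:-→d16:-→d17:-→d18:-→d19:-→d20:-→d21:-→d22:-→d23:-→d24:H1→d25:-→d26:-→d27:-→d28:H1  best=H1
  + 113.106.32.0/20 (H6) depth=20
  + 113.106.35.218/32 (H2) depth=32
  + 187.70.64.0/18 (H3) depth=18
  ? 113.106.35.218  path d0:-→d1:-→d2:-→d3:-→d4:-→d5:-→d6:-→d7:-→d8:-→d9:-→d10:-→d11:-→d12:-→d13:-→d14:-→d15:-→d16:-→d17:-→d18:-→d19:-→d20:H6→d21:-→d22:-→d23:-→d24:H1→d25:-→d26:-→d27:-→d28:H1→d29:-→d30:-→d31:H1→d32:H2  best=H2
  + 132.0.0.0/8 (H0) depth=8
  + 128.0.0.0/5 (H4) depth=5
  del 113.106.35.218/32 (clear depth 32)
  ? 113.106.35.219  path d0:-→d1:-→d2:-→d3:-→d4:-→d5:-→d6:-→d7:-→d8:-→d9:-→d10:-→d11:-→d12:-→d13:-→d14:-→d15:-→d16:-→d17:-→d18:-→d19:-→d20:H6→d21:-→d22:-→d23:-→d24:H1→d25:-→d26:-→d27:-→d28:H1→d29:-→d30:-→d31:H1  best=H1
  ? 187.70.127.127  path d0:-→d1:-→d2:-→d3:-→d4:-→d5:-→d6:-→d7:-→d8:-→d9:-→d10:-→d11:-→d12:-→d13:-→d14:-→d15:-→d16:-→d17:-→d18:H3→d19:-→d20:-→d21:-→d22:-→d23:-→d24:-→d25:-→d26:-→d27:-→d28:-→d29:-→d30:-→d31:-→d32:H3  best=H3
  + 132.187.0.0/16 (H6) depth=16
  ? 132.187.11.44  path d0:-→d1:-→d2:-→d3:-→d4:-→d5:H4→d6:-→d7:-→d8:H0→d9:-→d10:-→d11:-→d12:-→d13:-→d14:-→d15:-→d16:H6→d17:-  best=H6
  + 0.0.0.0/0 (H2) depth=0
  + 132.187.104.192/28 (H3) depth=28
  + 187.70.127.0/24 (H0) depth=24
  ? 248.93.79.176  path d0:H2→d1:-  best=H2
  ? 169.20.108.109  path d0:H2→d1:-→d2:-→d3:-  best=H2
  ? 187.70.127.2  path d0:H2→d1:-→d2:-→d3:-→d4:-→d5:-→d6:-→d7:-→d8:-→d9:-→d10:-→d11:-→d12:-→d13:-→d14:-→d15:-→d16:-→d17:-→d18:H3→d19:-→d20:-→d21:-→d22:-→d23:-→d24:H0→d25:-  best=H0
  + 132.0.0.0/8 (H2) depth=8

== LOOKUPS ==
["H7","H7","no-route","H1","H7","H7","H1","H1","H2","H1","H3","H6","H2","H2","H0"]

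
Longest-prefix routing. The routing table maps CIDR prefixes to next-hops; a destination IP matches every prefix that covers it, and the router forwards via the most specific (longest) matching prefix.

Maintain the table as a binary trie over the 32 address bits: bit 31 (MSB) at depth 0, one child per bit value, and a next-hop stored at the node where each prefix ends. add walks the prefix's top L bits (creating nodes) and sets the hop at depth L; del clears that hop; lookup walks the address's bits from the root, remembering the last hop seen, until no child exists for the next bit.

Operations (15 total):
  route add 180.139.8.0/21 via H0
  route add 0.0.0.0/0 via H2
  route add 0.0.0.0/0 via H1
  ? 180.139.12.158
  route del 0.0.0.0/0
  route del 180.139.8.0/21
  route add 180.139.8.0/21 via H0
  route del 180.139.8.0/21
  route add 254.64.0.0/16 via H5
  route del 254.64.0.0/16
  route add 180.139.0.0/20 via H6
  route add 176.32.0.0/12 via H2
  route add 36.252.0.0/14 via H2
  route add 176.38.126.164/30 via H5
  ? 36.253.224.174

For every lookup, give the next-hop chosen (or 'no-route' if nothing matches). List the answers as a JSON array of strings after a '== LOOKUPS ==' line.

Process each operation:
  + 180.139.8.0/21 (H0) depth=21
  + 0.0.0.0/0 (H2) depth=0
  + 0.0.0.0/0 (H1) depth=0
  Q 180.139.12.158: descend 101101001000101100001 ; hops seen [H1,H0] ; pick H0
  - 0.0.0.0/0 clear@0
  - 180.139.8.0/21 clear@21
  + 180.139.8.0/21 (H0) depth=21
  - 180.139.8.0/21 clear@21
  + 254.64.0.0/16 (H5) depth=16
  - 254.64.0.0/16 clear@16
  + 180.139.0.0/20 (H6) depth=20
  + 176.32.0.0/12 (H2) depth=12
  + 36.252.0.0/14 (H2) depth=14
  + 176.38.126.164/30 (H5) depth=30
  Q 36.253.224.174: descend 00100100111111 ; hops seen [H2] ; pick H2

== LOOKUPS ==
["H0","H2"]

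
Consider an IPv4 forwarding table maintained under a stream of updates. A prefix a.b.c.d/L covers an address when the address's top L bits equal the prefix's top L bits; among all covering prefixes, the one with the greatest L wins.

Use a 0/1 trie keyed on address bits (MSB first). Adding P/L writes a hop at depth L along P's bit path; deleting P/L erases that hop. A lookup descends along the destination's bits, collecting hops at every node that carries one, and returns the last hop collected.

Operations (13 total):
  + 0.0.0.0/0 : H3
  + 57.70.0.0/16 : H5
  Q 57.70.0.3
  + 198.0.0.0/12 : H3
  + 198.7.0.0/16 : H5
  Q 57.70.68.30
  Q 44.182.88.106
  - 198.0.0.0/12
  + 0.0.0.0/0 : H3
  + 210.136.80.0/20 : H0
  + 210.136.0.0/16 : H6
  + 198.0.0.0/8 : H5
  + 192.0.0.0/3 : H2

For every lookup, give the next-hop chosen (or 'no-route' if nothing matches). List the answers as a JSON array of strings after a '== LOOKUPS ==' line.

Apply in order:
  add 0.0.0.0/0 -> H3 at depth 0
  add 57.70.0.0/16 -> H5 at depth 16
  lookup 57.70.0.3: bits 0011100101000110 walk d0:H3→d1:-→d2:-→d3:-→d4:-→d5:-→d6:-→d7:-→d8:-→d9:-→d10:-→d11:-→d12:-→d13:-→d14:-→d15:-→d16:H5 -> H5
  add 198.0.0.0/12 -> H3 at depth 12
  add 198.7.0.0/16 -> H5 at depth 16
  lookup 57.70.68.30: bits 0011100101000110 walk d0:H3→d1:-→d2:-→d3:-→d4:-→d5:-→d6:-→d7:-→d8:-→d9:-→d10:-→d11:-→d12:-→d13:-→d14:-→d15:-→d16:H5 -> H5
  lookup 44.182.88.106: bits 001 walk d0:H3→d1:-→d2:-→d3:- -> H3
  del 198.0.0.0/12 (clear depth 12)
  add 0.0.0.0/0 -> H3 at depth 0
  add 210.136.80.0/20 -> H0 at depth 20
  add 210.136.0.0/16 -> H6 at depth 16
  add 198.0.0.0/8 -> H5 at depth 8
  add 192.0.0.0/3 -> H2 at depth 3

== LOOKUPS ==
["H5","H5","H3"]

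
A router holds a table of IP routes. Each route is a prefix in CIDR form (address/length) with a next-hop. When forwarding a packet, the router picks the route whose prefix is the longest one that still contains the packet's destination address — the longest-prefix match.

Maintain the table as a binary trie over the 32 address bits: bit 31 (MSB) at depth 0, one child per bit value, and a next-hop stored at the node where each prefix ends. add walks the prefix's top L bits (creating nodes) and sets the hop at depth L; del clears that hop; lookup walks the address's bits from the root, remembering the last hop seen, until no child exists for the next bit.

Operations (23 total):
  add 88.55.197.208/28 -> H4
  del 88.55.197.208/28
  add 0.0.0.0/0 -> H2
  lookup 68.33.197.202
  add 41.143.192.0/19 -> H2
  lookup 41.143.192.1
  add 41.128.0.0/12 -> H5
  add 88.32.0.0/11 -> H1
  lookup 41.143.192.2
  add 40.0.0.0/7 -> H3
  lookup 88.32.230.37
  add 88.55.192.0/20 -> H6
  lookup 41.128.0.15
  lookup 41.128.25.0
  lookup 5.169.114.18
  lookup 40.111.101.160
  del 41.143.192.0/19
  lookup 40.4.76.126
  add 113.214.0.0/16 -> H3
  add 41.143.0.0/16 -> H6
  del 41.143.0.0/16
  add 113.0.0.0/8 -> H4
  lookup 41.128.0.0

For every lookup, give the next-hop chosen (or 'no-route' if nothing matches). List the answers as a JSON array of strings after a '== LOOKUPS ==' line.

Apply in order:
  add 88.55.197.208/28 -> H4 at depth 28
  del 88.55.197.208/28 (clear depth 28)
  add 0.0.0.0/0 -> H2 at depth 0
  lookup 68.33.197.202: bits 010 walk d0:H2→d1:-→d2:-→d3:- -> H2
  add 41.143.192.0/19 -> H2 at depth 19
  lookup 41.143.192.1: bits 0010100110001111110 walk d0:H2→d1:-→d2:-→d3:-→d4:-→d5:-→d6:-→d7:-→d8:-→d9:-→d10:-→d11:-→d12:-→d13:-→d14:-→d15:-→d16:-→d17:-→d18:-→d19:H2 -> H2
  add 41.128.0.0/12 -> H5 at depth 12
  add 88.32.0.0/11 -> H1 at depth 11
  lookup 41.143.192.2: bits 0010100110001111110 walk d0:H2→d1:-→d2:-→d3:-→d4:-→d5:-→d6:-→d7:-→d8:-→d9:-→d10:-→d11:-→d12:H5→d13:-→d14:-→d15:-→d16:-→d17:-→d18:-→d19:H2 -> H2
  add 40.0.0.0/7 -> H3 at depth 7
  lookup 88.32.230.37: bits 01011000001 walk d0:H2→d1:-→d2:-→d3:-→d4:-→d5:-→d6:-→d7:-→d8:-→d9:-→d10:-→d11:H1 -> H1
  add 88.55.192.0/20 -> H6 at depth 20
  lookup 41.128.0.15: bits 001010011000 walk d0:H2→d1:-→d2:-→d3:-→d4:-→d5:-→d6:-→d7:H3→d8:-→d9:-→d10:-→d11:-→d12:H5 -> H5
  lookup 41.128.25.0: bits 001010011000 walk d0:H2→d1:-→d2:-→d3:-→d4:-→d5:-→d6:-→d7:H3→d8:-→d9:-→d10:-→d11:-→d12:H5 -> H5
  lookup 5.169.114.18: bits 00 walk d0:H2→d1:-→d2:- -> H2
  lookup 40.111.101.160: bits 0010100 walk d0:H2→d1:-→d2:-→d3:-→d4:-→d5:-→d6:-→d7:H3 -> H3
  del 41.143.192.0/19 (clear depth 19)
  lookup 40.4.76.126: bits 0010100 walk d0:H2→d1:-→d2:-→d3:-→d4:-→d5:-→d6:-→d7:H3 -> H3
  add 113.214.0.0/16 -> H3 at depth 16
  add 41.143.0.0/16 -> H6 at depth 16
  del 41.143.0.0/16 (clear depth 16)
  add 113.0.0.0/8 -> H4 at depth 8
  lookup 41.128.0.0: bits 001010011000 walk d0:H2→d1:-→d2:-→d3:-→d4:-→d5:-→d6:-→d7:H3→d8:-→d9:-→d10:-→d11:-→d12:H5 -> H5

== LOOKUPS ==
["H2","H2","H2","H1","H5","H5","H2","H3","H3","H5"]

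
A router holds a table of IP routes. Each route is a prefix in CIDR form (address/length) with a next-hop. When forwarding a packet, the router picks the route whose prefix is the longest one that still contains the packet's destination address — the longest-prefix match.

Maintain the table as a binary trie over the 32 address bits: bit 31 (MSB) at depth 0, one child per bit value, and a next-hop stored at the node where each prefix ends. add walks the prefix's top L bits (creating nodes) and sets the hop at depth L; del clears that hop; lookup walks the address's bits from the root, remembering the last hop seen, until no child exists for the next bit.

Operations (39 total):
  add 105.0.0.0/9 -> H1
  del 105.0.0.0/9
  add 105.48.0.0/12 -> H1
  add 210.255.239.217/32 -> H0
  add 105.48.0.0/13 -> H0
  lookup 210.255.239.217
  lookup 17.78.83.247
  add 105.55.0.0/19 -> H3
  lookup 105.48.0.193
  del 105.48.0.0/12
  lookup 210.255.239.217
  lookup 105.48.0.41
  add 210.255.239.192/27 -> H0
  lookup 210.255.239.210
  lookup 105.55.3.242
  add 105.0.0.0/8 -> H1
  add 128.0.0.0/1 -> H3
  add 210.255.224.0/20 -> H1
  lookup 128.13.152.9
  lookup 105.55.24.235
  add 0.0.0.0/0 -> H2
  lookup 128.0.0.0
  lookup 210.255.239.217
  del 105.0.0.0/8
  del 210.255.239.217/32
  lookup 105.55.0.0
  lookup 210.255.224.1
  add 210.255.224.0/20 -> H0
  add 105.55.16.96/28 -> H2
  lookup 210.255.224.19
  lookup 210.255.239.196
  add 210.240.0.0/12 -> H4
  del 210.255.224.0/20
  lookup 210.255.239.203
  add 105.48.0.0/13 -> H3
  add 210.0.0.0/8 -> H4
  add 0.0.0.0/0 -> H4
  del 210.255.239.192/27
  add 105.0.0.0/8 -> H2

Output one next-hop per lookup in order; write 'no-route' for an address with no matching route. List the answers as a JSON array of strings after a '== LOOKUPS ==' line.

Trace:
  add 105.0.0.0/9 -> H1 at depth 9
  - 105.0.0.0/9 clear@9
  add 105.48.0.0/12 -> H1 at depth 12
  add 210.255.239.217/32 -> H0 at depth 32
  add 105.48.0.0/13 -> H0 at depth 13
  ? 210.255.239.217  path d0:-→d1:-→d2:-→d3:-→d4:-→d5:-→d6:-→d7:-→d8:-→d9:-→d10:-→d11:-→d12:-→d13:-→d14:-→d15:-→d16:-→d17:-→d18:-→d19:-→d20:-→d21:-→d22:-→d23:-→d24:-→d25:-→d26:-→d27:-→d28:-→d29:-→d30:-→d31:-→d32:H0  best=H0
  ? 17.78.83.247  path d0:-→d1:-  best=no-route
  add 105.55.0.0/19 -> H3 at depth 19
  ? 105.48.0.193  path d0:-→d1:-→d2:-→d3:-→d4:-→d5:-→d6:-→d7:-→d8:-→d9:-→d10:-→d11:-→d12:H1→d13:H0  best=H0
  - 105.48.0.0/12 clear@12
  ? 210.255.239.217  path d0:-→d1:-→d2:-→d3:-→d4:-→d5:-→d6:-→d7:-→d8:-→d9:-→d10:-→d11:-→d12:-→d13:-→d14:-→d15:-→d16:-→d17:-→d18:-→d19:-→d20:-→d21:-→d22:-→d23:-→d24:-→d25:-→d26:-→d27:-→d28:-→d29:-→d30:-→d31:-→d32:H0  best=H0
  ? 105.48.0.41  path d0:-→d1:-→d2:-→d3:-→d4:-→d5:-→d6:-→d7:-→d8:-→d9:-→d10:-→d11:-→d12:-→d13:H0  best=H0
  add 210.255.239.192/27 -> H0 at depth 27
  ? 210.255.239.210  path d0:-→d1:-→d2:-→d3:-→d4:-→d5:-→d6:-→d7:-→d8:-→d9:-→d10:-→d11:-→d12:-→d13:-→d14:-→d15:-→d16:-→d17:-→d18:-→d19:-→d20:-→d21:-→d22:-→d23:-→d24:-→d25:-→d26:-→d27:H0→d28:-  best=H0
  ? 105.55.3.242  path d0:-→d1:-→d2:-→d3:-→d4:-→d5:-→d6:-→d7:-→d8:-→d9:-→d10:-→d11:-→d12:-→d13:H0→d14:-→d15:-→d16:-→d17:-→d18:-→d19:H3  best=H3
  add 105.0.0.0/8 -> H1 at depth 8
  add 128.0.0.0/1 -> H3 at depth 1
  add 210.255.224.0/20 -> H1 at depth 20
  ? 128.13.152.9  path d0:-→d1:H3  best=H3
  ? 105.55.24.235  path d0:-→d1:-→d2:-→d3:-→d4:-→d5:-→d6:-→d7:-→d8:H1→d9:-→d10:-→d11:-→d12:-→d13:H0→d14:-→d15:-→d16:-→d17:-→d18:-→d19:H3  best=H3
  add 0.0.0.0/0 -> H2 at depth 0
  ? 128.0.0.0  path d0:H2→d1:H3  best=H3
  ? 210.255.239.217  path d0:H2→d1:H3→d2:-→d3:-→d4:-→d5:-→d6:-→d7:-→d8:-→d9:-→d10:-→d11:-→d12:-→d13:-→d14:-→d15:-→d16:-→d17:-→d18:-→d19:-→d20:H1→d21:-→d22:-→d23:-→d24:-→d25:-→d26:-→d27:H0→d28:-→d29:-→d30:-→d31:-→d32:H0  best=H0
  - 105.0.0.0/8 clear@8
  - 210.255.239.217/32 clear@32
  ? 105.55.0.0  path d0:H2→d1:-→d2:-→d3:-→d4:-→d5:-→d6:-→d7:-→d8:-→d9:-→d10:-→d11:-→d12:-→d13:H0→d14:-→d15:-→d16:-→d17:-→d18:-→d19:H3  best=H3
  ? 210.255.224.1  path d0:H2→d1:H3→d2:-→d3:-→d4:-→d5:-→d6:-→d7:-→d8:-→d9:-→d10:-→d11:-→d12:-→d13:-→d14:-→d15:-→d16:-→d17:-→d18:-→d19:-→d20:H1  best=H1
  add 210.255.224.0/20 -> H0 at depth 20
  add 105.55.16.96/28 -> H2 at depth 28
  ? 210.255.224.19  path d0:H2→d1:H3→d2:-→d3:-→d4:-→d5:-→d6:-→d7:-→d8:-→d9:-→d10:-→d11:-→d12:-→d13:-→d14:-→d15:-→d16:-→d17:-→d18:-→d19:-→d20:H0  best=H0
  ? 210.255.239.196  path d0:H2→d1:H3→d2:-→d3:-→d4:-→d5:-→d6:-→d7:-→d8:-→d9:-→d10:-→d11:-→d12:-→d13:-→d14:-→d15:-→d16:-→d17:-→d18:-→d19:-→d20:H0→d21:-→d22:-→d23:-→d24:-→d25:-→d26:-→d27:H0  best=H0
  add 210.240.0.0/12 -> H4 at depth 12
  - 210.255.224.0/20 clear@20
  ? 210.255.239.203  path d0:H2→d1:H3→d2:-→d3:-→d4:-→d5:-→d6:-→d7:-→d8:-→d9:-→d10:-→d11:-→d12:H4→d13:-→d14:-→d15:-→d16:-→d17:-→d18:-→d19:-→d20:-→d21:-→d22:-→d23:-→d24:-→d25:-→d26:-→d27:H0  best=H0
  add 105.48.0.0/13 -> H3 at depth 13
  add 210.0.0.0/8 -> H4 at depth 8
  add 0.0.0.0/0 -> H4 at depth 0
  - 210.255.239.192/27 clear@27
  add 105.0.0.0/8 -> H2 at depth 8

== LOOKUPS ==
["H0","no-route","H0","H0","H0","H0","H3","H3","H3","H3","H0","H3","H1","H0","H0","H0"]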